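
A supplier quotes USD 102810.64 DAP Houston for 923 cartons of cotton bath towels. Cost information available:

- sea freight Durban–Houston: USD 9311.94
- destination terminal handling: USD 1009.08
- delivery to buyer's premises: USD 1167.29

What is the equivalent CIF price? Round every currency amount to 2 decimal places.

Not relevant to the conversion: freight — on the seller under both DAP and CIF; already in the DAP price and stays in the CIF price.
From DAP to CIF, the seller no longer bears: destination terminal, delivery.
CIF price = 102810.64 − 1009.08 − 1167.29 = 100634.27

CIF price: USD 100634.27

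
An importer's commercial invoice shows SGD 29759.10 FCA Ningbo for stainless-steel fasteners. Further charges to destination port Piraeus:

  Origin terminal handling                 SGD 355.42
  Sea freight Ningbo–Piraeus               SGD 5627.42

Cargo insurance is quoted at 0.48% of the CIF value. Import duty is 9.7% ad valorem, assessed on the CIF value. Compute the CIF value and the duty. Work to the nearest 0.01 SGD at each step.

Let C be the CIF value. C = FCA price + pre-shipment costs + freight + 0.48% × C
C − 0.48% × C = 29759.10 + 355.42 + 5627.42
0.9952 × C = 35741.94
C = 35741.94 / 0.9952 = 35914.33
Insurance premium = 0.48% × 35914.33 = 172.39
Import duty = 35914.33 × 9.7% = 3483.69

CIF value: SGD 35914.33; import duty: SGD 3483.69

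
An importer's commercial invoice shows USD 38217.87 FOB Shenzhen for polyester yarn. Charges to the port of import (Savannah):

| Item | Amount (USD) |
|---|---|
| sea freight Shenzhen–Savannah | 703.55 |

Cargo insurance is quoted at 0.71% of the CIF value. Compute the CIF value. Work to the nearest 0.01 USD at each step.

Let C be the CIF value. C = FOB price + freight + 0.71% × C
C − 0.71% × C = 38217.87 + 703.55
0.9929 × C = 38921.42
C = 38921.42 / 0.9929 = 39199.74
Insurance premium = 0.71% × 39199.74 = 278.32

CIF value: USD 39199.74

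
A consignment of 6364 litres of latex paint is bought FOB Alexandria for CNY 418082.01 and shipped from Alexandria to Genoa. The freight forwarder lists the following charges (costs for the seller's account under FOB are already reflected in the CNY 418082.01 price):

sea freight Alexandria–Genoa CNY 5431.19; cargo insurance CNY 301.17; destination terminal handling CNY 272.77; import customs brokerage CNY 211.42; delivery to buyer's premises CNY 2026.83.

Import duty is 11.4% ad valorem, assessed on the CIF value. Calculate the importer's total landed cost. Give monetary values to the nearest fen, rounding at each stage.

Total landed cost: CNY 474640.23

FOB: the seller bears costs until goods are on board at the origin port; the buyer bears freight, insurance and all costs thereafter.
CIF value = FOB price + freight + insurance = 418082.01 + 5431.19 + 301.17 = 423814.37
Import duty = 423814.37 × 11.4% = 48314.84
Buyer bears: freight 5431.19 + insurance 301.17 + destination terminal 272.77 + brokerage 211.42 + delivery 2026.83 + duty 48314.84 = 56558.22
Landed cost = invoice 418082.01 + 56558.22 = 474640.23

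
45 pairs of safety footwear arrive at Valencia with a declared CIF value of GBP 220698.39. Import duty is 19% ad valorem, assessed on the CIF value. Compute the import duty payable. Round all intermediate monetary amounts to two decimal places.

Import duty: GBP 41932.69

Import duty = 220698.39 × 19% = 41932.69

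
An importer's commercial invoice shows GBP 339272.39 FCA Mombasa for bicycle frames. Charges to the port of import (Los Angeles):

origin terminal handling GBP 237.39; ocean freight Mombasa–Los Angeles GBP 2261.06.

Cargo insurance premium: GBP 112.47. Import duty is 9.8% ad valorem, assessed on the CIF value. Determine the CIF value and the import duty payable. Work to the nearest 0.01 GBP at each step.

CIF = FCA price + pre-shipment costs + freight + insurance
CIF = 339272.39 + 237.39 + 2261.06 + 112.47 = 341883.31
Import duty = 341883.31 × 9.8% = 33504.56

CIF value: GBP 341883.31; import duty: GBP 33504.56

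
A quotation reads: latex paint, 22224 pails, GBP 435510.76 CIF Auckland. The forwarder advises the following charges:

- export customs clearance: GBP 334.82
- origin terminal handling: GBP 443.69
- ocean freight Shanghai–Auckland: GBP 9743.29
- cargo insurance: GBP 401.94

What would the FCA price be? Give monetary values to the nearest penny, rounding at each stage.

FCA price: GBP 424921.84

Not relevant to the conversion: export clearance — on the seller under both CIF and FCA; already in the CIF price and stays in the FCA price.
From CIF to FCA, the seller no longer bears: origin terminal, freight, insurance.
FCA price = 435510.76 − 443.69 − 9743.29 − 401.94 = 424921.84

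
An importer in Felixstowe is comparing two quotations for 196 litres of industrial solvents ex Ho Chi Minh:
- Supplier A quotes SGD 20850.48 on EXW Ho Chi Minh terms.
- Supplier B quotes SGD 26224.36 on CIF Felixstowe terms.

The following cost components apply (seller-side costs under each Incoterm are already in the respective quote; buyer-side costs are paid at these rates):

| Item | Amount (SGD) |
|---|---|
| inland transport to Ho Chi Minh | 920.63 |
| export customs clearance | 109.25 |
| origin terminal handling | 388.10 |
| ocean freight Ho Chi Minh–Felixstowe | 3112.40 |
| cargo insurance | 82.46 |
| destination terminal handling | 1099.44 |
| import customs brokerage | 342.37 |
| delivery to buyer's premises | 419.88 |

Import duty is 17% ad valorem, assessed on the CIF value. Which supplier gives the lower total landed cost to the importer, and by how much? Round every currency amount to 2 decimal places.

Supplier A is cheaper by SGD 890.42

Supplier A (EXW):
CIF value = EXW price + inland to port + export clearance + origin terminal + freight + insurance = 20850.48 + 920.63 + 109.25 + 388.10 + 3112.40 + 82.46 = 25463.32
Import duty = 25463.32 × 17% = 4328.76
Buyer bears (A): 920.63 + 109.25 + 388.10 + 3112.40 + 82.46 + 1099.44 + 342.37 + 419.88 = 6474.53
Landed cost (A) = invoice 20850.48 + 6474.53 + duty 4328.76 = 31653.77
Supplier B (CIF):
The CIF price already equals the CIF value: 26224.36
Import duty = 26224.36 × 17% = 4458.14
Buyer bears (B): 1099.44 + 342.37 + 419.88 = 1861.69
Landed cost (B) = invoice 26224.36 + 1861.69 + duty 4458.14 = 32544.19
Difference = |31653.77 − 32544.19| = 890.42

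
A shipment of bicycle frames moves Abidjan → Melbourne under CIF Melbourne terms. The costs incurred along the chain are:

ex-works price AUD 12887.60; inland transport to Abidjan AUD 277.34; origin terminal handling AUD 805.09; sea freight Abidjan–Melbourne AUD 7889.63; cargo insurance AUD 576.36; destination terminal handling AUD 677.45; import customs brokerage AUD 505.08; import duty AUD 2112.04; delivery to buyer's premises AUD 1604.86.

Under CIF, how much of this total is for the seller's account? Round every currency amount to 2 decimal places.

CIF: the seller pays costs through ocean freight and marine insurance to the destination port.
Seller's account: goods 12887.60 + inland to port 277.34 + origin terminal 805.09 + freight 7889.63 + insurance 576.36 = 22436.02
Buyer's account: destination terminal 677.45 + brokerage 505.08 + duty 2112.04 + delivery 1604.86 = 4899.43

Seller's account: AUD 22436.02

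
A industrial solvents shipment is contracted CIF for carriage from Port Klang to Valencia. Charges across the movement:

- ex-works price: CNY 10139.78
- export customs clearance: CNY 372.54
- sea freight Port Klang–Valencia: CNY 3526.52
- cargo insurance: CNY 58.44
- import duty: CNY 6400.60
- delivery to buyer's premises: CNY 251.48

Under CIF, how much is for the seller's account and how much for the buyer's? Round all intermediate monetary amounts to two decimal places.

Seller: CNY 14097.28; buyer: CNY 6652.08

CIF: the seller pays costs through ocean freight and marine insurance to the destination port.
Seller's account: goods 10139.78 + export clearance 372.54 + freight 3526.52 + insurance 58.44 = 14097.28
Buyer's account: duty 6400.60 + delivery 251.48 = 6652.08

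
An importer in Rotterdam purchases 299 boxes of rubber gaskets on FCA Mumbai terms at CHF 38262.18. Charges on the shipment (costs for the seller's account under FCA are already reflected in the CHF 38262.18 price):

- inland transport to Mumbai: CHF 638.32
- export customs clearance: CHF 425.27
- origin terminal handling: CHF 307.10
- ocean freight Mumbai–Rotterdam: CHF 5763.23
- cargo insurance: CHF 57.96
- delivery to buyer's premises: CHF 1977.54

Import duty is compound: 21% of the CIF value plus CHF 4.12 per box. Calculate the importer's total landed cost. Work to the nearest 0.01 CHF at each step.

Total landed cost: CHF 56921.89

FCA: the seller delivers export-cleared goods to the carrier; the buyer bears costs from that point.
Already in the invoice (seller's account under FCA): inland to port, export clearance — exclude.
CIF value = FCA price + origin terminal + freight + insurance = 38262.18 + 307.10 + 5763.23 + 57.96 = 44390.47
Ad valorem component: 44390.47 × 21% = 9322.00
Specific component: 299 × 4.12 = 1231.88
Import duty = 9322.00 + 1231.88 = 10553.88
Buyer bears: origin terminal 307.10 + freight 5763.23 + insurance 57.96 + delivery 1977.54 + duty 10553.88 = 18659.71
Landed cost = invoice 38262.18 + 18659.71 = 56921.89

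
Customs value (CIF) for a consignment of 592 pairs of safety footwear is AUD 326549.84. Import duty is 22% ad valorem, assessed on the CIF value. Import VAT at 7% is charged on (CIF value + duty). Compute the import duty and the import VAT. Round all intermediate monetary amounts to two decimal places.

Import duty = 326549.84 × 22% = 71840.96
VAT base = CIF + duty = 326549.84 + 71840.96 = 398390.80
Import VAT = 398390.80 × 7% = 27887.36

Import duty: AUD 71840.96; import VAT: AUD 27887.36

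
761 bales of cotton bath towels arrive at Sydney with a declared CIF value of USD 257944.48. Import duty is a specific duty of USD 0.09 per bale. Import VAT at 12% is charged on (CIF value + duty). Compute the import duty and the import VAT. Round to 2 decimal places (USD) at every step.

Import duty: USD 68.49; import VAT: USD 30961.56

Import duty = 761 × 0.09 = 68.49
VAT base = CIF + duty = 257944.48 + 68.49 = 258012.97
Import VAT = 258012.97 × 12% = 30961.56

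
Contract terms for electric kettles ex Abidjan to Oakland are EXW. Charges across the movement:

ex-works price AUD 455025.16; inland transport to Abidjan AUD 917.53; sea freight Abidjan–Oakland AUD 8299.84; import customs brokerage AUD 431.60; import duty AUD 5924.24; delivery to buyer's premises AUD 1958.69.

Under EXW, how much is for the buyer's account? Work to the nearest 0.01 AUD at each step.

Buyer's account: AUD 17531.90

EXW: the seller makes goods available at their premises; the buyer bears all onward costs.
Seller's account: goods 455025.16 = 455025.16
Buyer's account: inland to port 917.53 + freight 8299.84 + brokerage 431.60 + duty 5924.24 + delivery 1958.69 = 17531.90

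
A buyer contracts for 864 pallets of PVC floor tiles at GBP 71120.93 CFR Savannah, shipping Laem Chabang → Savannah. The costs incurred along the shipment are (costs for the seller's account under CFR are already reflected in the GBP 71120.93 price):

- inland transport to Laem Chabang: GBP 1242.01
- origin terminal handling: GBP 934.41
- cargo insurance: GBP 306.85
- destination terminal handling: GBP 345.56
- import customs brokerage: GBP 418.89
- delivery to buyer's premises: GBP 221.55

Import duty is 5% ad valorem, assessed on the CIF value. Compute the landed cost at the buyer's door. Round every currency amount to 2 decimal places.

CFR: the seller pays costs through ocean freight to the destination port, but not insurance.
Already in the invoice (seller's account under CFR): inland to port, origin terminal — exclude.
CIF value = CFR price + insurance = 71120.93 + 306.85 = 71427.78
Import duty = 71427.78 × 5% = 3571.39
Buyer bears: insurance 306.85 + destination terminal 345.56 + brokerage 418.89 + delivery 221.55 + duty 3571.39 = 4864.24
Landed cost = invoice 71120.93 + 4864.24 = 75985.17

Total landed cost: GBP 75985.17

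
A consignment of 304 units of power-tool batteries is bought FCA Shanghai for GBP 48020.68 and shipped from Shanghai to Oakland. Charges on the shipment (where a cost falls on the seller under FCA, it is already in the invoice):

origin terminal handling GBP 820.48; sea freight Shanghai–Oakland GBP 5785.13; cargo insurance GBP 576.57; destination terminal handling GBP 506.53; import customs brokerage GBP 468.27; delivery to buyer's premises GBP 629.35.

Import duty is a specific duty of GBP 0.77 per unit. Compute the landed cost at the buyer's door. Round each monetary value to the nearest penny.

FCA: the seller delivers export-cleared goods to the carrier; the buyer bears costs from that point.
CIF value = FCA price + origin terminal + freight + insurance = 48020.68 + 820.48 + 5785.13 + 576.57 = 55202.86
Import duty = 304 × 0.77 = 234.08
Buyer bears: origin terminal 820.48 + freight 5785.13 + insurance 576.57 + destination terminal 506.53 + brokerage 468.27 + delivery 629.35 + duty 234.08 = 9020.41
Landed cost = invoice 48020.68 + 9020.41 = 57041.09

Total landed cost: GBP 57041.09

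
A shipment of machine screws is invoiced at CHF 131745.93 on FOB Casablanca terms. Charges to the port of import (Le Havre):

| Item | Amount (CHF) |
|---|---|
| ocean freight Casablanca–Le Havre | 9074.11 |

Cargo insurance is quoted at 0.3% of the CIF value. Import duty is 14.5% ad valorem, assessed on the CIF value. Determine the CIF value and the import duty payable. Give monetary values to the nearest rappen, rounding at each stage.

Let C be the CIF value. C = FOB price + freight + 0.3% × C
C − 0.3% × C = 131745.93 + 9074.11
0.997 × C = 140820.04
C = 140820.04 / 0.997 = 141243.77
Insurance premium = 0.3% × 141243.77 = 423.73
Import duty = 141243.77 × 14.5% = 20480.35

CIF value: CHF 141243.77; import duty: CHF 20480.35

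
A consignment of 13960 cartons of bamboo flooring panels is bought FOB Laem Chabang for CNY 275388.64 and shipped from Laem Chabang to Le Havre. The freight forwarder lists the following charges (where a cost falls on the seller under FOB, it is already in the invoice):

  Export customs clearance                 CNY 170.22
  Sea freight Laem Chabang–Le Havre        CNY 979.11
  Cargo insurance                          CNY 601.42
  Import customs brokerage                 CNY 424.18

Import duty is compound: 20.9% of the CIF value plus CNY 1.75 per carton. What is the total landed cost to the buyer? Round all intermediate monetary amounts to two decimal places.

FOB: the seller bears costs until goods are on board at the origin port; the buyer bears freight, insurance and all costs thereafter.
Already in the invoice (seller's account under FOB): export clearance — exclude.
CIF value = FOB price + freight + insurance = 275388.64 + 979.11 + 601.42 = 276969.17
Ad valorem component: 276969.17 × 20.9% = 57886.56
Specific component: 13960 × 1.75 = 24430.00
Import duty = 57886.56 + 24430.00 = 82316.56
Buyer bears: freight 979.11 + insurance 601.42 + brokerage 424.18 + duty 82316.56 = 84321.27
Landed cost = invoice 275388.64 + 84321.27 = 359709.91

Total landed cost: CNY 359709.91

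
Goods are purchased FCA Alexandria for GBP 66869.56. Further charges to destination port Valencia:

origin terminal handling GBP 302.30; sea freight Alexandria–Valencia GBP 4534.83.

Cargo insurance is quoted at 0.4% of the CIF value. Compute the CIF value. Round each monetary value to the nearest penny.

Let C be the CIF value. C = FCA price + pre-shipment costs + freight + 0.4% × C
C − 0.4% × C = 66869.56 + 302.30 + 4534.83
0.996 × C = 71706.69
C = 71706.69 / 0.996 = 71994.67
Insurance premium = 0.4% × 71994.67 = 287.98

CIF value: GBP 71994.67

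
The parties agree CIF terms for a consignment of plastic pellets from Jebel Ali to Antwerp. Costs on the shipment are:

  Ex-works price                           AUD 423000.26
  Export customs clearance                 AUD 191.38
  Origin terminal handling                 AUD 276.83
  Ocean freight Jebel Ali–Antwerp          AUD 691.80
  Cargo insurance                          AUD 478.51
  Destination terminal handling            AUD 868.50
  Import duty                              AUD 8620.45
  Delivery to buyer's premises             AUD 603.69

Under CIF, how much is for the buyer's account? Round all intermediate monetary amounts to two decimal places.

CIF: the seller pays costs through ocean freight and marine insurance to the destination port.
Seller's account: goods 423000.26 + export clearance 191.38 + origin terminal 276.83 + freight 691.80 + insurance 478.51 = 424638.78
Buyer's account: destination terminal 868.50 + duty 8620.45 + delivery 603.69 = 10092.64

Buyer's account: AUD 10092.64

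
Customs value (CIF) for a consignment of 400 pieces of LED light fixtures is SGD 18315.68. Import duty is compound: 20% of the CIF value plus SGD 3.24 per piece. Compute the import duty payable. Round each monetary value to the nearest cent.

Import duty: SGD 4959.14

Ad valorem component: 18315.68 × 20% = 3663.14
Specific component: 400 × 3.24 = 1296.00
Import duty = 3663.14 + 1296.00 = 4959.14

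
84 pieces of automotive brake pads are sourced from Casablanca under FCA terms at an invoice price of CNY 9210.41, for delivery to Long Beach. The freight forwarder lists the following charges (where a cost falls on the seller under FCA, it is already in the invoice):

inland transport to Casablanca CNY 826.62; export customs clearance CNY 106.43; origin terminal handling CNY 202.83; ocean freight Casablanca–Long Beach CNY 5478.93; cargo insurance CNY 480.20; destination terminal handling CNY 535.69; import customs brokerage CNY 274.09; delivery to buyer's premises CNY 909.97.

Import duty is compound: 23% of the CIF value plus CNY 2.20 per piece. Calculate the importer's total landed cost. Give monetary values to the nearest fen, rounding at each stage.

Total landed cost: CNY 20812.57

FCA: the seller delivers export-cleared goods to the carrier; the buyer bears costs from that point.
Already in the invoice (seller's account under FCA): inland to port, export clearance — exclude.
CIF value = FCA price + origin terminal + freight + insurance = 9210.41 + 202.83 + 5478.93 + 480.20 = 15372.37
Ad valorem component: 15372.37 × 23% = 3535.65
Specific component: 84 × 2.20 = 184.80
Import duty = 3535.65 + 184.80 = 3720.45
Buyer bears: origin terminal 202.83 + freight 5478.93 + insurance 480.20 + destination terminal 535.69 + brokerage 274.09 + delivery 909.97 + duty 3720.45 = 11602.16
Landed cost = invoice 9210.41 + 11602.16 = 20812.57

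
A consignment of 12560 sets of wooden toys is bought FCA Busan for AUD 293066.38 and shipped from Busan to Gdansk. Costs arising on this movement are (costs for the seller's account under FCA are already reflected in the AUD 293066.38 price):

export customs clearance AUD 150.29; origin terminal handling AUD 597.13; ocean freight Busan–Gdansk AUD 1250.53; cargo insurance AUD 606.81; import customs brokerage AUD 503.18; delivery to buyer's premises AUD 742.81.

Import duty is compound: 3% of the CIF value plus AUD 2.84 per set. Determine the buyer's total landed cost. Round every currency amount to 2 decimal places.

FCA: the seller delivers export-cleared goods to the carrier; the buyer bears costs from that point.
Already in the invoice (seller's account under FCA): export clearance — exclude.
CIF value = FCA price + origin terminal + freight + insurance = 293066.38 + 597.13 + 1250.53 + 606.81 = 295520.85
Ad valorem component: 295520.85 × 3% = 8865.63
Specific component: 12560 × 2.84 = 35670.40
Import duty = 8865.63 + 35670.40 = 44536.03
Buyer bears: origin terminal 597.13 + freight 1250.53 + insurance 606.81 + brokerage 503.18 + delivery 742.81 + duty 44536.03 = 48236.49
Landed cost = invoice 293066.38 + 48236.49 = 341302.87

Total landed cost: AUD 341302.87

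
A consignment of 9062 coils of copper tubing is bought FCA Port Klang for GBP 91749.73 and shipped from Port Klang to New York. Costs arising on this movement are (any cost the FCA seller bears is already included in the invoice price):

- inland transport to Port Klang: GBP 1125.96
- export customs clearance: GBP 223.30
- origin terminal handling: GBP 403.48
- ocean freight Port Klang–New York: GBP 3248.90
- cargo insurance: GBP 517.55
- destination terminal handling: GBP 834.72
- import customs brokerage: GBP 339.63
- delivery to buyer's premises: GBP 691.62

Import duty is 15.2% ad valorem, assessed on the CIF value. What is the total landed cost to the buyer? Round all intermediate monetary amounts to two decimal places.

FCA: the seller delivers export-cleared goods to the carrier; the buyer bears costs from that point.
Already in the invoice (seller's account under FCA): inland to port, export clearance — exclude.
CIF value = FCA price + origin terminal + freight + insurance = 91749.73 + 403.48 + 3248.90 + 517.55 = 95919.66
Import duty = 95919.66 × 15.2% = 14579.79
Buyer bears: origin terminal 403.48 + freight 3248.90 + insurance 517.55 + destination terminal 834.72 + brokerage 339.63 + delivery 691.62 + duty 14579.79 = 20615.69
Landed cost = invoice 91749.73 + 20615.69 = 112365.42

Total landed cost: GBP 112365.42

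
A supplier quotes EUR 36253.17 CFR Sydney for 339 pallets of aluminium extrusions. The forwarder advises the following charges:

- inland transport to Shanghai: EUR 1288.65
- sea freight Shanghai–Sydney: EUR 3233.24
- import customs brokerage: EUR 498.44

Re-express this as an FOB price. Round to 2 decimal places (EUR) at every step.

Not relevant to the conversion: inland to port — on the seller under both CFR and FOB; already in the CFR price and stays in the FOB price. brokerage — on the buyer under both terms; not part of either seller's price.
From CFR to FOB, the seller no longer bears: freight.
FOB price = 36253.17 − 3233.24 = 33019.93

FOB price: EUR 33019.93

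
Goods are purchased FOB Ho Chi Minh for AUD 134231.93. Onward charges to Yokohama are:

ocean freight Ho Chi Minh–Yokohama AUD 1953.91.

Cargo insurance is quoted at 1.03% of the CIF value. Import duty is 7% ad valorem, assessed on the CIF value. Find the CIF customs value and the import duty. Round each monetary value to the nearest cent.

CIF value: AUD 137603.15; import duty: AUD 9632.22

Let C be the CIF value. C = FOB price + freight + 1.03% × C
C − 1.03% × C = 134231.93 + 1953.91
0.9897 × C = 136185.84
C = 136185.84 / 0.9897 = 137603.15
Insurance premium = 1.03% × 137603.15 = 1417.31
Import duty = 137603.15 × 7% = 9632.22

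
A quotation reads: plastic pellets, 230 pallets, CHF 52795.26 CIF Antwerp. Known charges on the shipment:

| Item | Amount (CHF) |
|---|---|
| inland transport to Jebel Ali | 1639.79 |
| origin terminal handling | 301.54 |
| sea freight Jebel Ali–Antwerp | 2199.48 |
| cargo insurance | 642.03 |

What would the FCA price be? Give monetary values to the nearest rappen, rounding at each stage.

FCA price: CHF 49652.21

Not relevant to the conversion: inland to port — on the seller under both CIF and FCA; already in the CIF price and stays in the FCA price.
From CIF to FCA, the seller no longer bears: origin terminal, freight, insurance.
FCA price = 52795.26 − 301.54 − 2199.48 − 642.03 = 49652.21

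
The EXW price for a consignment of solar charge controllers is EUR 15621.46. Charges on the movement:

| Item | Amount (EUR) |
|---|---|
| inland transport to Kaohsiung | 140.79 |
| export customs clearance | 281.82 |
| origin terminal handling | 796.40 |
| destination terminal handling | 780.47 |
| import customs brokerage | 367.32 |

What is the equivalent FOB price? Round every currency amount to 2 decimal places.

Not relevant to the conversion: destination terminal, brokerage — on the buyer under both terms; not part of either seller's price.
From EXW to FOB, the seller additionally bears: inland to port, export clearance, origin terminal.
FOB price = 15621.46 + 140.79 + 281.82 + 796.40 = 16840.47

FOB price: EUR 16840.47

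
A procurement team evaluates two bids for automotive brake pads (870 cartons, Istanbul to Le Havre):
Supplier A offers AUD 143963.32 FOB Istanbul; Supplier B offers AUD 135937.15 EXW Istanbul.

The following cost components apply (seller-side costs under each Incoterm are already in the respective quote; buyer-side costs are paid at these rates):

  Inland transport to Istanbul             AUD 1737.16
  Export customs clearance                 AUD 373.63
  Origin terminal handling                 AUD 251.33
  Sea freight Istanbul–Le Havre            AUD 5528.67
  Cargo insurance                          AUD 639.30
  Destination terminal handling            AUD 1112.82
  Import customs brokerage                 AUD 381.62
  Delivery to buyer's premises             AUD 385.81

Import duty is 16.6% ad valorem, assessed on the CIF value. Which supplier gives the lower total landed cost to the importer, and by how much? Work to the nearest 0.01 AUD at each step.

Supplier A (FOB):
CIF value = FOB price + freight + insurance = 143963.32 + 5528.67 + 639.30 = 150131.29
Import duty = 150131.29 × 16.6% = 24921.79
Buyer bears (A): 5528.67 + 639.30 + 1112.82 + 381.62 + 385.81 = 8048.22
Landed cost (A) = invoice 143963.32 + 8048.22 + duty 24921.79 = 176933.33
Supplier B (EXW):
CIF value = EXW price + inland to port + export clearance + origin terminal + freight + insurance = 135937.15 + 1737.16 + 373.63 + 251.33 + 5528.67 + 639.30 = 144467.24
Import duty = 144467.24 × 16.6% = 23981.56
Buyer bears (B): 1737.16 + 373.63 + 251.33 + 5528.67 + 639.30 + 1112.82 + 381.62 + 385.81 = 10410.34
Landed cost (B) = invoice 135937.15 + 10410.34 + duty 23981.56 = 170329.05
Difference = |176933.33 − 170329.05| = 6604.28

Supplier B is cheaper by AUD 6604.28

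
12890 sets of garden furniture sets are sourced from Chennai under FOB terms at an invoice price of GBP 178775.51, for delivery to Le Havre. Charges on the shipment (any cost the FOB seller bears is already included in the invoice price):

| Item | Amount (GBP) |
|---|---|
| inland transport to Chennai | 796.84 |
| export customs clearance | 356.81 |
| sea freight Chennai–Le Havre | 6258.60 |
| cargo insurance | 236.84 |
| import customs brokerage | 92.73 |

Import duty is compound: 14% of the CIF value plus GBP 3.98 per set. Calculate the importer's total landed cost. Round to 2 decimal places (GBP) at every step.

FOB: the seller bears costs until goods are on board at the origin port; the buyer bears freight, insurance and all costs thereafter.
Already in the invoice (seller's account under FOB): inland to port, export clearance — exclude.
CIF value = FOB price + freight + insurance = 178775.51 + 6258.60 + 236.84 = 185270.95
Ad valorem component: 185270.95 × 14% = 25937.93
Specific component: 12890 × 3.98 = 51302.20
Import duty = 25937.93 + 51302.20 = 77240.13
Buyer bears: freight 6258.60 + insurance 236.84 + brokerage 92.73 + duty 77240.13 = 83828.30
Landed cost = invoice 178775.51 + 83828.30 = 262603.81

Total landed cost: GBP 262603.81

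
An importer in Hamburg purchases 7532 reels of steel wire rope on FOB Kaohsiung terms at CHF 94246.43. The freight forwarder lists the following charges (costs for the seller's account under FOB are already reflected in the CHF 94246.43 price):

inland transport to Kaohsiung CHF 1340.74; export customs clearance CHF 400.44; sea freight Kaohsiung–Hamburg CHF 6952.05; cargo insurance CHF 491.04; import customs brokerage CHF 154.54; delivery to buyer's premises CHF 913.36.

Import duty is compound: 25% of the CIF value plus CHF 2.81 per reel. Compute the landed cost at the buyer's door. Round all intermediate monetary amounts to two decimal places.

FOB: the seller bears costs until goods are on board at the origin port; the buyer bears freight, insurance and all costs thereafter.
Already in the invoice (seller's account under FOB): inland to port, export clearance — exclude.
CIF value = FOB price + freight + insurance = 94246.43 + 6952.05 + 491.04 = 101689.52
Ad valorem component: 101689.52 × 25% = 25422.38
Specific component: 7532 × 2.81 = 21164.92
Import duty = 25422.38 + 21164.92 = 46587.30
Buyer bears: freight 6952.05 + insurance 491.04 + brokerage 154.54 + delivery 913.36 + duty 46587.30 = 55098.29
Landed cost = invoice 94246.43 + 55098.29 = 149344.72

Total landed cost: CHF 149344.72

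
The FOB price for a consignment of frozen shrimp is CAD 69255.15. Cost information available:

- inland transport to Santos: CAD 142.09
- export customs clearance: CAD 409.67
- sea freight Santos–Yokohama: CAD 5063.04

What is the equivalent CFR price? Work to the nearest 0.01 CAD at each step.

Not relevant to the conversion: export clearance, inland to port — on the seller under both FOB and CFR; already in the FOB price and stays in the CFR price.
From FOB to CFR, the seller additionally bears: freight.
CFR price = 69255.15 + 5063.04 = 74318.19

CFR price: CAD 74318.19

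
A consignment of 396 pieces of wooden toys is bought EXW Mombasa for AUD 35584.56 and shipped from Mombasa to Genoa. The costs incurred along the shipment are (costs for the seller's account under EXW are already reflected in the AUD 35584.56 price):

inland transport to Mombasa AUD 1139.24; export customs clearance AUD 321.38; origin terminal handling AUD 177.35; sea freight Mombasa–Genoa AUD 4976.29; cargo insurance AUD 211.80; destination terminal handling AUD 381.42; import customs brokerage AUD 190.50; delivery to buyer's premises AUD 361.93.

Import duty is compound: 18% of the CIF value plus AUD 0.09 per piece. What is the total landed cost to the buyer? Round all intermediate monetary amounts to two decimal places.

Total landed cost: AUD 51014.02

EXW: the seller makes goods available at their premises; the buyer bears all onward costs.
CIF value = EXW price + inland to port + export clearance + origin terminal + freight + insurance = 35584.56 + 1139.24 + 321.38 + 177.35 + 4976.29 + 211.80 = 42410.62
Ad valorem component: 42410.62 × 18% = 7633.91
Specific component: 396 × 0.09 = 35.64
Import duty = 7633.91 + 35.64 = 7669.55
Buyer bears: inland to port 1139.24 + export clearance 321.38 + origin terminal 177.35 + freight 4976.29 + insurance 211.80 + destination terminal 381.42 + brokerage 190.50 + delivery 361.93 + duty 7669.55 = 15429.46
Landed cost = invoice 35584.56 + 15429.46 = 51014.02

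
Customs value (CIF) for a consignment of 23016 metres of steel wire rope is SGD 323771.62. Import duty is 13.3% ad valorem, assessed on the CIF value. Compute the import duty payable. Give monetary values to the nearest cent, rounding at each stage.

Import duty: SGD 43061.63

Import duty = 323771.62 × 13.3% = 43061.63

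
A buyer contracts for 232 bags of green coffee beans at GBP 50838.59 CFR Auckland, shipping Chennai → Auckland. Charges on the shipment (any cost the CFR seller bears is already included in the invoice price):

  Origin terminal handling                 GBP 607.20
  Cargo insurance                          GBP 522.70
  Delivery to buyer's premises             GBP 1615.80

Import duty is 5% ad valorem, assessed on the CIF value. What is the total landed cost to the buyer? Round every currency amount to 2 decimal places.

CFR: the seller pays costs through ocean freight to the destination port, but not insurance.
Already in the invoice (seller's account under CFR): origin terminal — exclude.
CIF value = CFR price + insurance = 50838.59 + 522.70 = 51361.29
Import duty = 51361.29 × 5% = 2568.06
Buyer bears: insurance 522.70 + delivery 1615.80 + duty 2568.06 = 4706.56
Landed cost = invoice 50838.59 + 4706.56 = 55545.15

Total landed cost: GBP 55545.15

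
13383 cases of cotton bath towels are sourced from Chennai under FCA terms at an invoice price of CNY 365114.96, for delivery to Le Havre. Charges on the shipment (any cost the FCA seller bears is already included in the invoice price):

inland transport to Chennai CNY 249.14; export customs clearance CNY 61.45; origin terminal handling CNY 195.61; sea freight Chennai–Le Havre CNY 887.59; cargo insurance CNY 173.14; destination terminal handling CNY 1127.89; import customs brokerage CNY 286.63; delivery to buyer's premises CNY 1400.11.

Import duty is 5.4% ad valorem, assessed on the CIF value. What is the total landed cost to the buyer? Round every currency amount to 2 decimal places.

Total landed cost: CNY 388969.98

FCA: the seller delivers export-cleared goods to the carrier; the buyer bears costs from that point.
Already in the invoice (seller's account under FCA): inland to port, export clearance — exclude.
CIF value = FCA price + origin terminal + freight + insurance = 365114.96 + 195.61 + 887.59 + 173.14 = 366371.30
Import duty = 366371.30 × 5.4% = 19784.05
Buyer bears: origin terminal 195.61 + freight 887.59 + insurance 173.14 + destination terminal 1127.89 + brokerage 286.63 + delivery 1400.11 + duty 19784.05 = 23855.02
Landed cost = invoice 365114.96 + 23855.02 = 388969.98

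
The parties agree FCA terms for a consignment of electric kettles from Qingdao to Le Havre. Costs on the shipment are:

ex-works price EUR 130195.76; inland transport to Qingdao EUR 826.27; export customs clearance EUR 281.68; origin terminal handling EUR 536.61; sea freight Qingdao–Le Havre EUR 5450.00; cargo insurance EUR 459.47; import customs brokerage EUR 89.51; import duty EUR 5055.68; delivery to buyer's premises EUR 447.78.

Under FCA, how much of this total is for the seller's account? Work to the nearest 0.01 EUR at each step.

FCA: the seller delivers export-cleared goods to the carrier; the buyer bears costs from that point.
Seller's account: goods 130195.76 + inland to port 826.27 + export clearance 281.68 = 131303.71
Buyer's account: origin terminal 536.61 + freight 5450.00 + insurance 459.47 + brokerage 89.51 + duty 5055.68 + delivery 447.78 = 12039.05

Seller's account: EUR 131303.71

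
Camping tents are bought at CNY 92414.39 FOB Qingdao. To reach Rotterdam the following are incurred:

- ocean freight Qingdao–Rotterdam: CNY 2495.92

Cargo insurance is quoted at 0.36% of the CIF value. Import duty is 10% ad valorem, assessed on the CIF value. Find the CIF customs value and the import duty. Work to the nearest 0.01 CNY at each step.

Let C be the CIF value. C = FOB price + freight + 0.36% × C
C − 0.36% × C = 92414.39 + 2495.92
0.9964 × C = 94910.31
C = 94910.31 / 0.9964 = 95253.22
Insurance premium = 0.36% × 95253.22 = 342.91
Import duty = 95253.22 × 10% = 9525.32

CIF value: CNY 95253.22; import duty: CNY 9525.32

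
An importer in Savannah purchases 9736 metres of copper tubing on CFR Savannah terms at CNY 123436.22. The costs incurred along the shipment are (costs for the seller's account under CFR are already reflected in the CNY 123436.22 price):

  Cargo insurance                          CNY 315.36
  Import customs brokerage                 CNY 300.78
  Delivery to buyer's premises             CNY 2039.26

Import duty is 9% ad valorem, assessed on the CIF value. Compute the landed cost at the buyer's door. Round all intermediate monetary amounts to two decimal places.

Total landed cost: CNY 137229.26

CFR: the seller pays costs through ocean freight to the destination port, but not insurance.
CIF value = CFR price + insurance = 123436.22 + 315.36 = 123751.58
Import duty = 123751.58 × 9% = 11137.64
Buyer bears: insurance 315.36 + brokerage 300.78 + delivery 2039.26 + duty 11137.64 = 13793.04
Landed cost = invoice 123436.22 + 13793.04 = 137229.26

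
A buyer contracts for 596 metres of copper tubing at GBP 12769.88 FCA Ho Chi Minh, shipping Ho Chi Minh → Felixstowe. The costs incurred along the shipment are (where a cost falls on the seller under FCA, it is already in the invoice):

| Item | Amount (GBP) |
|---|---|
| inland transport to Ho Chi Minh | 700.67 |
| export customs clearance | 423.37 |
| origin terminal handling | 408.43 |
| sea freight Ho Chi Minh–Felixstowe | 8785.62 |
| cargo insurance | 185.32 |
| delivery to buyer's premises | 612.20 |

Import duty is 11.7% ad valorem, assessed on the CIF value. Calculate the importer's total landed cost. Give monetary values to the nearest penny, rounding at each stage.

FCA: the seller delivers export-cleared goods to the carrier; the buyer bears costs from that point.
Already in the invoice (seller's account under FCA): inland to port, export clearance — exclude.
CIF value = FCA price + origin terminal + freight + insurance = 12769.88 + 408.43 + 8785.62 + 185.32 = 22149.25
Import duty = 22149.25 × 11.7% = 2591.46
Buyer bears: origin terminal 408.43 + freight 8785.62 + insurance 185.32 + delivery 612.20 + duty 2591.46 = 12583.03
Landed cost = invoice 12769.88 + 12583.03 = 25352.91

Total landed cost: GBP 25352.91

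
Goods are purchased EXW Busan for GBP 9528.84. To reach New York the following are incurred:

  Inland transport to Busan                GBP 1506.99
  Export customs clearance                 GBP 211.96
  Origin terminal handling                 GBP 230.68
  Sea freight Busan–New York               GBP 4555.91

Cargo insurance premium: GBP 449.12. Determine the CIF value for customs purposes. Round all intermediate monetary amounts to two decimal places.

CIF value: GBP 16483.50

CIF = EXW price + pre-shipment costs + freight + insurance
CIF = 9528.84 + 1506.99 + 211.96 + 230.68 + 4555.91 + 449.12 = 16483.50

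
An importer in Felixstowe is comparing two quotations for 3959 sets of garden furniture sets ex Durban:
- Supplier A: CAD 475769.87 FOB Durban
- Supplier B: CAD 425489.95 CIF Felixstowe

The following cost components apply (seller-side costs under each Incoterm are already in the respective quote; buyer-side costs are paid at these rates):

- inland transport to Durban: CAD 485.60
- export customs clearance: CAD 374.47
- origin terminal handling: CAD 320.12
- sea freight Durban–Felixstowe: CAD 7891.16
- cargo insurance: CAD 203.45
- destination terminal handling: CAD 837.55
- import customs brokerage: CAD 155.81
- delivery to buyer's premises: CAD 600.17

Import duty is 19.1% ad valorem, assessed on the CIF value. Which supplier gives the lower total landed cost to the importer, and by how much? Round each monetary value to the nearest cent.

Supplier A (FOB):
CIF value = FOB price + freight + insurance = 475769.87 + 7891.16 + 203.45 = 483864.48
Import duty = 483864.48 × 19.1% = 92418.12
Buyer bears (A): 7891.16 + 203.45 + 837.55 + 155.81 + 600.17 = 9688.14
Landed cost (A) = invoice 475769.87 + 9688.14 + duty 92418.12 = 577876.13
Supplier B (CIF):
The CIF price already equals the CIF value: 425489.95
Import duty = 425489.95 × 19.1% = 81268.58
Buyer bears (B): 837.55 + 155.81 + 600.17 = 1593.53
Landed cost (B) = invoice 425489.95 + 1593.53 + duty 81268.58 = 508352.06
Difference = |577876.13 − 508352.06| = 69524.07

Supplier B is cheaper by CAD 69524.07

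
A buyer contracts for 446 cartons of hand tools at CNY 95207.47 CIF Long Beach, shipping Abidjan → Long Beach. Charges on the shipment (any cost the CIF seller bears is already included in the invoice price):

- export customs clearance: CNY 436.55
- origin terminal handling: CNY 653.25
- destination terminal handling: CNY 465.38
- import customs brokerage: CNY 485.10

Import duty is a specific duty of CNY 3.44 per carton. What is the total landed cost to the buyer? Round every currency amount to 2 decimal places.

CIF: the seller pays costs through ocean freight and marine insurance to the destination port.
Already in the invoice (seller's account under CIF): export clearance, origin terminal — exclude.
The CIF price already equals the CIF value: 95207.47
Import duty = 446 × 3.44 = 1534.24
Buyer bears: destination terminal 465.38 + brokerage 485.10 + duty 1534.24 = 2484.72
Landed cost = invoice 95207.47 + 2484.72 = 97692.19

Total landed cost: CNY 97692.19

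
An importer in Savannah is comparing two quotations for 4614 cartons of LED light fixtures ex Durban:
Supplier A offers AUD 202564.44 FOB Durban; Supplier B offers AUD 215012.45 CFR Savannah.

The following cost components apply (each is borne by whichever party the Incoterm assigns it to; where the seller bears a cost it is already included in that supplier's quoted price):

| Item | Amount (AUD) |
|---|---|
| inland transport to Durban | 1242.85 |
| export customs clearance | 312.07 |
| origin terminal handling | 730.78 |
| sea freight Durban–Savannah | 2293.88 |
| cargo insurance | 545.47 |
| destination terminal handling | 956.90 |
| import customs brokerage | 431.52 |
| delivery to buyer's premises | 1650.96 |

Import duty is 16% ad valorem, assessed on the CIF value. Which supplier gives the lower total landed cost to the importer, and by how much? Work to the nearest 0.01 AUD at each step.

Supplier A (FOB):
CIF value = FOB price + freight + insurance = 202564.44 + 2293.88 + 545.47 = 205403.79
Import duty = 205403.79 × 16% = 32864.61
Buyer bears (A): 2293.88 + 545.47 + 956.90 + 431.52 + 1650.96 = 5878.73
Landed cost (A) = invoice 202564.44 + 5878.73 + duty 32864.61 = 241307.78
Supplier B (CFR):
CIF value = CFR price + insurance = 215012.45 + 545.47 = 215557.92
Import duty = 215557.92 × 16% = 34489.27
Buyer bears (B): 545.47 + 956.90 + 431.52 + 1650.96 = 3584.85
Landed cost (B) = invoice 215012.45 + 3584.85 + duty 34489.27 = 253086.57
Difference = |241307.78 − 253086.57| = 11778.79

Supplier A is cheaper by AUD 11778.79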